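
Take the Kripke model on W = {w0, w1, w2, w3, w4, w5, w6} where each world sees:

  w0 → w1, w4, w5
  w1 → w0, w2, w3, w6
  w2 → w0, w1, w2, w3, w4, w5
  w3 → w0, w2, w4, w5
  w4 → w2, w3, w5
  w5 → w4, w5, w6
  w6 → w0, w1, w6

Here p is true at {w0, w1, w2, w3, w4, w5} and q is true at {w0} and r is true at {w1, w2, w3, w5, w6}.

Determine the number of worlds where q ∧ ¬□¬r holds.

w0: q is T, ¬□¬r is T. ✓
w1: q is F, ¬□¬r is T. ✗
w2: q is F, ¬□¬r is T. ✗
w3: q is F, ¬□¬r is T. ✗
w4: q is F, ¬□¬r is T. ✗
w5: q is F, ¬□¬r is T. ✗
w6: q is F, ¬□¬r is T. ✗
Satisfying worlds: {w0}.

1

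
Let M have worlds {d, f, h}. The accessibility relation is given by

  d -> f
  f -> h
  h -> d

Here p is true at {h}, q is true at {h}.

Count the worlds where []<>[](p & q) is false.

d: successors {f}; <>[](p & q) there: f:F. ✗
f: successors {h}; <>[](p & q) there: h:F. ✗
h: successors {d}; <>[](p & q) there: d:T. ✓
Satisfying worlds: {h}.
So []<>[](p & q) fails at the other 2 worlds.

2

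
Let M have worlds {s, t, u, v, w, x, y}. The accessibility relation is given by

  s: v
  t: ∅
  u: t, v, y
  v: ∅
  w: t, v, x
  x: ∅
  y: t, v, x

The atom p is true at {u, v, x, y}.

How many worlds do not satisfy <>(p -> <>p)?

4

s: successors {v}; p -> <>p there: v:F. ✗
t: no successors, so <>(p -> <>p) fails. ✗
u: successors {t, v, y}; p -> <>p there: t:T, v:F, y:T. ✓
v: no successors, so <>(p -> <>p) fails. ✗
w: successors {t, v, x}; p -> <>p there: t:T, v:F, x:F. ✓
x: no successors, so <>(p -> <>p) fails. ✗
y: successors {t, v, x}; p -> <>p there: t:T, v:F, x:F. ✓
Satisfying worlds: {u, w, y}.
So <>(p -> <>p) fails at the other 4 worlds.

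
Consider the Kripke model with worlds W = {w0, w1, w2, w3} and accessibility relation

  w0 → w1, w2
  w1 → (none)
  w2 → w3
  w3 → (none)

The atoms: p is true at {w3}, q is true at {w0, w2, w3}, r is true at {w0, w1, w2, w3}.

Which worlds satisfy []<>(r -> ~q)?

{w1, w3}

w0: successors {w1, w2}; <>(r -> ~q) there: w1:F, w2:F. ✗
w1: no successors, so []<>(r -> ~q) holds vacuously. ✓
w2: successors {w3}; <>(r -> ~q) there: w3:F. ✗
w3: no successors, so []<>(r -> ~q) holds vacuously. ✓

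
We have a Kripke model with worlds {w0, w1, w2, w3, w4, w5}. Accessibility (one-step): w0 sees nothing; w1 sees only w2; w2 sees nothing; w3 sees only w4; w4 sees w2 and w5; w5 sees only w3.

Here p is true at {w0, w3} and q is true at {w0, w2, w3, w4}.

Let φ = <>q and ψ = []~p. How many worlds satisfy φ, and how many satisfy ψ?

For <>q:
w0: no successors, so <>q fails. ✗
w1: successors {w2}; q there: w2:T. ✓
w2: no successors, so <>q fails. ✗
w3: successors {w4}; q there: w4:T. ✓
w4: successors {w2, w5}; q there: w2:T, w5:F. ✓
w5: successors {w3}; q there: w3:T. ✓
— 4 worlds.
For []~p:
w0: no successors, so []~p holds vacuously. ✓
w1: successors {w2}; ~p there: w2:T. ✓
w2: no successors, so []~p holds vacuously. ✓
w3: successors {w4}; ~p there: w4:T. ✓
w4: successors {w2, w5}; ~p there: w2:T, w5:T. ✓
w5: successors {w3}; ~p there: w3:F. ✗
— 5 worlds.

4 and 5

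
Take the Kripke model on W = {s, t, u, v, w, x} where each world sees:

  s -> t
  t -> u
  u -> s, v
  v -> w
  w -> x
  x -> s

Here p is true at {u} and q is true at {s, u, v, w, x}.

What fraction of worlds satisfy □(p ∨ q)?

5/6

s: successors {t}; p ∨ q there: t:F. ✗
t: successors {u}; p ∨ q there: u:T. ✓
u: successors {s, v}; p ∨ q there: s:T, v:T. ✓
v: successors {w}; p ∨ q there: w:T. ✓
w: successors {x}; p ∨ q there: x:T. ✓
x: successors {s}; p ∨ q there: s:T. ✓
That's 5 of 6 worlds, so 5/6.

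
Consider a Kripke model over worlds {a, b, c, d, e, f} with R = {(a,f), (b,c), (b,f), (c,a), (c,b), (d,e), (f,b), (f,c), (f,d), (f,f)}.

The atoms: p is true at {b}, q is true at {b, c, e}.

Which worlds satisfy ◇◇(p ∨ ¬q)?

{a, b, c, f}

a: successors {f}; ◇(p ∨ ¬q) there: f:T. ✓
b: successors {c, f}; ◇(p ∨ ¬q) there: c:T, f:T. ✓
c: successors {a, b}; ◇(p ∨ ¬q) there: a:T, b:T. ✓
d: successors {e}; ◇(p ∨ ¬q) there: e:F. ✗
e: no successors, so ◇◇(p ∨ ¬q) fails. ✗
f: successors {b, c, d, f}; ◇(p ∨ ¬q) there: b:T, c:T, d:F, f:T. ✓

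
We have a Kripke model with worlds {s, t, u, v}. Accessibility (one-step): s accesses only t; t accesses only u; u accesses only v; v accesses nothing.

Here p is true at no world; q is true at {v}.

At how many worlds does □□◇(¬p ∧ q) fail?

s: successors {t}; □◇(¬p ∧ q) there: t:T. ✓
t: successors {u}; □◇(¬p ∧ q) there: u:F. ✗
u: successors {v}; □◇(¬p ∧ q) there: v:T. ✓
v: no successors, so □□◇(¬p ∧ q) holds vacuously. ✓
Satisfying worlds: {s, u, v}.
So □□◇(¬p ∧ q) fails at the other 1 world.

1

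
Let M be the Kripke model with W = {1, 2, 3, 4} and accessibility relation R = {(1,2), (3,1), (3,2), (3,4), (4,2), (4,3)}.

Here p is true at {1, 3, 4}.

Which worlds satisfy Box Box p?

{1, 2}

1: successors {2}; Box p there: 2:T. ✓
2: no successors, so Box Box p holds vacuously. ✓
3: successors {1, 2, 4}; Box p there: 1:F, 2:T, 4:F. ✗
4: successors {2, 3}; Box p there: 2:T, 3:F. ✗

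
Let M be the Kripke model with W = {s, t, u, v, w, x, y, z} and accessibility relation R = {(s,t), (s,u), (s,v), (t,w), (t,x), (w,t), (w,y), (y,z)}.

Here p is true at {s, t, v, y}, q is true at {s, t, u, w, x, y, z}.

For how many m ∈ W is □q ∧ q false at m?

2

s: □q is F, q is T. ✗
t: □q is T, q is T. ✓
u: □q is T, q is T. ✓
v: □q is T, q is F. ✗
w: □q is T, q is T. ✓
x: □q is T, q is T. ✓
y: □q is T, q is T. ✓
z: □q is T, q is T. ✓
Satisfying worlds: {t, u, w, x, y, z}.
So □q ∧ q fails at the other 2 worlds.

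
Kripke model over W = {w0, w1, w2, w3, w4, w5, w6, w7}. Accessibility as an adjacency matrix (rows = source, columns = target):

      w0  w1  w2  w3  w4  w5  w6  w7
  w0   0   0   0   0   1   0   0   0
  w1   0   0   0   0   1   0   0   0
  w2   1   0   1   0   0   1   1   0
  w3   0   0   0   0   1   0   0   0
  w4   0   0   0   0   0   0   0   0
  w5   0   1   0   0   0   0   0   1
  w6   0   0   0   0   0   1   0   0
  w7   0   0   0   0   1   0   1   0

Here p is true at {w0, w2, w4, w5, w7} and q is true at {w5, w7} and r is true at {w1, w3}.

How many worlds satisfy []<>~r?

4

w0: successors {w4}; <>~r there: w4:F. ✗
w1: successors {w4}; <>~r there: w4:F. ✗
w2: successors {w0, w2, w5, w6}; <>~r there: w0:T, w2:T, w5:T, w6:T. ✓
w3: successors {w4}; <>~r there: w4:F. ✗
w4: no successors, so []<>~r holds vacuously. ✓
w5: successors {w1, w7}; <>~r there: w1:T, w7:T. ✓
w6: successors {w5}; <>~r there: w5:T. ✓
w7: successors {w4, w6}; <>~r there: w4:F, w6:T. ✗
Satisfying worlds: {w2, w4, w5, w6}.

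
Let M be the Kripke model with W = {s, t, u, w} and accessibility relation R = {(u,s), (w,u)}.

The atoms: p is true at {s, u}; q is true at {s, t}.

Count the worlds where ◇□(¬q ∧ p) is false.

s: no successors, so ◇□(¬q ∧ p) fails. ✗
t: no successors, so ◇□(¬q ∧ p) fails. ✗
u: successors {s}; □(¬q ∧ p) there: s:T. ✓
w: successors {u}; □(¬q ∧ p) there: u:F. ✗
Satisfying worlds: {u}.
So ◇□(¬q ∧ p) fails at the other 3 worlds.

3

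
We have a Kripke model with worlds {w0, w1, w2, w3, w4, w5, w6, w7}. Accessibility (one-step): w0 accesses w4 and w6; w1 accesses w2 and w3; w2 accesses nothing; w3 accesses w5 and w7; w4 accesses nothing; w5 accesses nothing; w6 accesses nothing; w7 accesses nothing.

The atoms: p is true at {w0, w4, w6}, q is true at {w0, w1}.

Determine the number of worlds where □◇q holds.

5

w0: successors {w4, w6}; ◇q there: w4:F, w6:F. ✗
w1: successors {w2, w3}; ◇q there: w2:F, w3:F. ✗
w2: no successors, so □◇q holds vacuously. ✓
w3: successors {w5, w7}; ◇q there: w5:F, w7:F. ✗
w4: no successors, so □◇q holds vacuously. ✓
w5: no successors, so □◇q holds vacuously. ✓
w6: no successors, so □◇q holds vacuously. ✓
w7: no successors, so □◇q holds vacuously. ✓
Satisfying worlds: {w2, w4, w5, w6, w7}.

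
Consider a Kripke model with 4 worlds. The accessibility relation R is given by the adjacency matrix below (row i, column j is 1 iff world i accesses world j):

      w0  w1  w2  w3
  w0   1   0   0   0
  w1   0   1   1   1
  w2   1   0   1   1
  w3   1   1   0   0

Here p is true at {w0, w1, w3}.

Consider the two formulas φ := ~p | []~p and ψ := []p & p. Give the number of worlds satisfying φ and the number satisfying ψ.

1 and 2

For ~p | []~p:
w0: ~p is F, []~p is F. ✗
w1: ~p is F, []~p is F. ✗
w2: ~p is T, []~p is F. ✓
w3: ~p is F, []~p is F. ✗
— 1 world.
For []p & p:
w0: []p is T, p is T. ✓
w1: []p is F, p is T. ✗
w2: []p is F, p is F. ✗
w3: []p is T, p is T. ✓
— 2 worlds.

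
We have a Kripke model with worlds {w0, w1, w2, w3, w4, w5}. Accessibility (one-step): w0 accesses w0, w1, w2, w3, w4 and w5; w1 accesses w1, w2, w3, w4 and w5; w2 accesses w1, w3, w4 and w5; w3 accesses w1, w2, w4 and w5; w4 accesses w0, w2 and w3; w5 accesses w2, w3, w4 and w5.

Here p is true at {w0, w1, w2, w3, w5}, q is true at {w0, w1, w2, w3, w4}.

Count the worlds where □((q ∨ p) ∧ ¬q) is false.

6

w0: successors {w0, w1, w2, w3, w4, w5}; (q ∨ p) ∧ ¬q there: w0:F, w1:F, w2:F, w3:F, w4:F, w5:T. ✗
w1: successors {w1, w2, w3, w4, w5}; (q ∨ p) ∧ ¬q there: w1:F, w2:F, w3:F, w4:F, w5:T. ✗
w2: successors {w1, w3, w4, w5}; (q ∨ p) ∧ ¬q there: w1:F, w3:F, w4:F, w5:T. ✗
w3: successors {w1, w2, w4, w5}; (q ∨ p) ∧ ¬q there: w1:F, w2:F, w4:F, w5:T. ✗
w4: successors {w0, w2, w3}; (q ∨ p) ∧ ¬q there: w0:F, w2:F, w3:F. ✗
w5: successors {w2, w3, w4, w5}; (q ∨ p) ∧ ¬q there: w2:F, w3:F, w4:F, w5:T. ✗
Satisfying worlds: ∅.
So □((q ∨ p) ∧ ¬q) fails at the other 6 worlds.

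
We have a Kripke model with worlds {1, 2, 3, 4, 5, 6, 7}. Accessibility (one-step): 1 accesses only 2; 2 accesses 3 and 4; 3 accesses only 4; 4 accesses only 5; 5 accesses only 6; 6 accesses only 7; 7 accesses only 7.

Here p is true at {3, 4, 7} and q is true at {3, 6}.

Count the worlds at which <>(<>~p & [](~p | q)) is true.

3

1: successors {2}; <>~p & [](~p | q) there: 2:F. ✗
2: successors {3, 4}; <>~p & [](~p | q) there: 3:F, 4:T. ✓
3: successors {4}; <>~p & [](~p | q) there: 4:T. ✓
4: successors {5}; <>~p & [](~p | q) there: 5:T. ✓
5: successors {6}; <>~p & [](~p | q) there: 6:F. ✗
6: successors {7}; <>~p & [](~p | q) there: 7:F. ✗
7: successors {7}; <>~p & [](~p | q) there: 7:F. ✗
Satisfying worlds: {2, 3, 4}.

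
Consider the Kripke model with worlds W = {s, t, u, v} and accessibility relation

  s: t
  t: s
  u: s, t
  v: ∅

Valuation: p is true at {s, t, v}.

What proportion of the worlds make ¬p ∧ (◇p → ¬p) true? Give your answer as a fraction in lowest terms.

s: ¬p is F, ◇p → ¬p is F. ✗
t: ¬p is F, ◇p → ¬p is F. ✗
u: ¬p is T, ◇p → ¬p is T. ✓
v: ¬p is F, ◇p → ¬p is T. ✗
That's 1 of 4 worlds, so 1/4.

1/4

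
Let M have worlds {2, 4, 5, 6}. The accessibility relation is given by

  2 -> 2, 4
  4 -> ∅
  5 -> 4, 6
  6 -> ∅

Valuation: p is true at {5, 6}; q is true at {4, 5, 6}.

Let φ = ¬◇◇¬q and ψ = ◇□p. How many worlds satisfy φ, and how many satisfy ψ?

For ¬◇◇¬q:
2: ◇◇¬q is T. ✗
4: ◇◇¬q is F. ✓
5: ◇◇¬q is F. ✓
6: ◇◇¬q is F. ✓
— 3 worlds.
For ◇□p:
2: successors {2, 4}; □p there: 2:F, 4:T. ✓
4: no successors, so ◇□p fails. ✗
5: successors {4, 6}; □p there: 4:T, 6:T. ✓
6: no successors, so ◇□p fails. ✗
— 2 worlds.

3 and 2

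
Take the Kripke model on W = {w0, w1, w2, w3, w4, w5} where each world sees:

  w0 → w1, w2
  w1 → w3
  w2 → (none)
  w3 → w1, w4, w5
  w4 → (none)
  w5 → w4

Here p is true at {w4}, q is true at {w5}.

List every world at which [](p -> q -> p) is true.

w0: successors {w1, w2}; p -> q -> p there: w1:T, w2:T. ✓
w1: successors {w3}; p -> q -> p there: w3:T. ✓
w2: no successors, so [](p -> q -> p) holds vacuously. ✓
w3: successors {w1, w4, w5}; p -> q -> p there: w1:T, w4:T, w5:T. ✓
w4: no successors, so [](p -> q -> p) holds vacuously. ✓
w5: successors {w4}; p -> q -> p there: w4:T. ✓

{w0, w1, w2, w3, w4, w5}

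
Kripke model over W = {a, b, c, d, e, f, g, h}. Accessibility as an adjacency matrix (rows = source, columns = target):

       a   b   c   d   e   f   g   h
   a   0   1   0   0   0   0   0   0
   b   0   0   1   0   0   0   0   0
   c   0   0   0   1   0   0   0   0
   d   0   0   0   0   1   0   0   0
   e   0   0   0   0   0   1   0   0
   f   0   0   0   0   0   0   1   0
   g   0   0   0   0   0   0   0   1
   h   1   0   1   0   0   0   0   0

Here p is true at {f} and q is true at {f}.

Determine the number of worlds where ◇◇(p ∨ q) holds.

1

a: successors {b}; ◇(p ∨ q) there: b:F. ✗
b: successors {c}; ◇(p ∨ q) there: c:F. ✗
c: successors {d}; ◇(p ∨ q) there: d:F. ✗
d: successors {e}; ◇(p ∨ q) there: e:T. ✓
e: successors {f}; ◇(p ∨ q) there: f:F. ✗
f: successors {g}; ◇(p ∨ q) there: g:F. ✗
g: successors {h}; ◇(p ∨ q) there: h:F. ✗
h: successors {a, c}; ◇(p ∨ q) there: a:F, c:F. ✗
Satisfying worlds: {d}.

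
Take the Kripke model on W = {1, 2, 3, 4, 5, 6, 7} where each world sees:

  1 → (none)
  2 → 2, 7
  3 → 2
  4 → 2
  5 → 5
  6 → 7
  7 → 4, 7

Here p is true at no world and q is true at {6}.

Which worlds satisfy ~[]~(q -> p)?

1: []~(q -> p) is T. ✗
2: []~(q -> p) is F. ✓
3: []~(q -> p) is F. ✓
4: []~(q -> p) is F. ✓
5: []~(q -> p) is F. ✓
6: []~(q -> p) is F. ✓
7: []~(q -> p) is F. ✓

{2, 3, 4, 5, 6, 7}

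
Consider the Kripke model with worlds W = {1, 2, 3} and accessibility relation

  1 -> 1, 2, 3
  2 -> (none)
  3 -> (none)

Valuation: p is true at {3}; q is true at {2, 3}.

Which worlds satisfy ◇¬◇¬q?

{1}

1: successors {1, 2, 3}; ¬◇¬q there: 1:F, 2:T, 3:T. ✓
2: no successors, so ◇¬◇¬q fails. ✗
3: no successors, so ◇¬◇¬q fails. ✗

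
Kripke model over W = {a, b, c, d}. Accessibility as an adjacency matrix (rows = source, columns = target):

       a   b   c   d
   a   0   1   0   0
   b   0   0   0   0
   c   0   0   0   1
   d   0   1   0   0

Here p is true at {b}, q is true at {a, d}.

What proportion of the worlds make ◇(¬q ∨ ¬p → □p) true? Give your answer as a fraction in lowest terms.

a: successors {b}; ¬q ∨ ¬p → □p there: b:T. ✓
b: no successors, so ◇(¬q ∨ ¬p → □p) fails. ✗
c: successors {d}; ¬q ∨ ¬p → □p there: d:T. ✓
d: successors {b}; ¬q ∨ ¬p → □p there: b:T. ✓
That's 3 of 4 worlds, so 3/4.

3/4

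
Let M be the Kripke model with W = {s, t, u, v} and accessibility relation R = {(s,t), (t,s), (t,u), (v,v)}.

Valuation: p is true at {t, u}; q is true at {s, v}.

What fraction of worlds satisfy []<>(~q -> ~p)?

3/4

s: successors {t}; <>(~q -> ~p) there: t:T. ✓
t: successors {s, u}; <>(~q -> ~p) there: s:F, u:F. ✗
u: no successors, so []<>(~q -> ~p) holds vacuously. ✓
v: successors {v}; <>(~q -> ~p) there: v:T. ✓
That's 3 of 4 worlds, so 3/4.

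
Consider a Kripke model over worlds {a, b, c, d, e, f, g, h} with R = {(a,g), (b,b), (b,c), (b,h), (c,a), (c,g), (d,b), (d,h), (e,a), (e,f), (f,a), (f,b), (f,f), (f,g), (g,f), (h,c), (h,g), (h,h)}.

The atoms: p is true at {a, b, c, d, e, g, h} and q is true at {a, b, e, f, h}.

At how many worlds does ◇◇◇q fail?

0

a: successors {g}; ◇◇q there: g:T. ✓
b: successors {b, c, h}; ◇◇q there: b:T, c:T, h:T. ✓
c: successors {a, g}; ◇◇q there: a:T, g:T. ✓
d: successors {b, h}; ◇◇q there: b:T, h:T. ✓
e: successors {a, f}; ◇◇q there: a:T, f:T. ✓
f: successors {a, b, f, g}; ◇◇q there: a:T, b:T, f:T, g:T. ✓
g: successors {f}; ◇◇q there: f:T. ✓
h: successors {c, g, h}; ◇◇q there: c:T, g:T, h:T. ✓
Satisfying worlds: {a, b, c, d, e, f, g, h}.
So ◇◇◇q fails at the other 0 worlds.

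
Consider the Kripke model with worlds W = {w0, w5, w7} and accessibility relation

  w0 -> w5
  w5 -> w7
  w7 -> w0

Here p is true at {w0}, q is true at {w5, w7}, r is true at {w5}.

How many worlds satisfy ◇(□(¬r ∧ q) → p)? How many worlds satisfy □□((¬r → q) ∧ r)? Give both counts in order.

2 and 1

For ◇(□(¬r ∧ q) → p):
w0: successors {w5}; □(¬r ∧ q) → p there: w5:F. ✗
w5: successors {w7}; □(¬r ∧ q) → p there: w7:T. ✓
w7: successors {w0}; □(¬r ∧ q) → p there: w0:T. ✓
— 2 worlds.
For □□((¬r → q) ∧ r):
w0: successors {w5}; □((¬r → q) ∧ r) there: w5:F. ✗
w5: successors {w7}; □((¬r → q) ∧ r) there: w7:F. ✗
w7: successors {w0}; □((¬r → q) ∧ r) there: w0:T. ✓
— 1 world.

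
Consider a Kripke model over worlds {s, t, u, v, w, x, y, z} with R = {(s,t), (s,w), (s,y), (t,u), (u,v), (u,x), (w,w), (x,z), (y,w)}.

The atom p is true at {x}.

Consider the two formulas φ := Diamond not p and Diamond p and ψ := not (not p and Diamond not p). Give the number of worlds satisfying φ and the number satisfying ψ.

1 and 3

For Diamond not p and Diamond p:
s: Diamond not p is T, Diamond p is F. ✗
t: Diamond not p is T, Diamond p is F. ✗
u: Diamond not p is T, Diamond p is T. ✓
v: Diamond not p is F, Diamond p is F. ✗
w: Diamond not p is T, Diamond p is F. ✗
x: Diamond not p is T, Diamond p is F. ✗
y: Diamond not p is T, Diamond p is F. ✗
z: Diamond not p is F, Diamond p is F. ✗
— 1 world.
For not (not p and Diamond not p):
s: not p and Diamond not p is T. ✗
t: not p and Diamond not p is T. ✗
u: not p and Diamond not p is T. ✗
v: not p and Diamond not p is F. ✓
w: not p and Diamond not p is T. ✗
x: not p and Diamond not p is F. ✓
y: not p and Diamond not p is T. ✗
z: not p and Diamond not p is F. ✓
— 3 worlds.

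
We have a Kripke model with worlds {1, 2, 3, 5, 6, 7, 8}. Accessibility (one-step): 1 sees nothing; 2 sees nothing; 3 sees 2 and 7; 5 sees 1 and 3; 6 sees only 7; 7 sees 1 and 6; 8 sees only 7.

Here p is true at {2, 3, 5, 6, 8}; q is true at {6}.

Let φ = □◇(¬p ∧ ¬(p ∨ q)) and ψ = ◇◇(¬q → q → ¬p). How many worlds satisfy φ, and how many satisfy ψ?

For □◇(¬p ∧ ¬(p ∨ q)):
1: no successors, so □◇(¬p ∧ ¬(p ∨ q)) holds vacuously. ✓
2: no successors, so □◇(¬p ∧ ¬(p ∨ q)) holds vacuously. ✓
3: successors {2, 7}; ◇(¬p ∧ ¬(p ∨ q)) there: 2:F, 7:T. ✗
5: successors {1, 3}; ◇(¬p ∧ ¬(p ∨ q)) there: 1:F, 3:T. ✗
6: successors {7}; ◇(¬p ∧ ¬(p ∨ q)) there: 7:T. ✓
7: successors {1, 6}; ◇(¬p ∧ ¬(p ∨ q)) there: 1:F, 6:T. ✗
8: successors {7}; ◇(¬p ∧ ¬(p ∨ q)) there: 7:T. ✓
— 4 worlds.
For ◇◇(¬q → q → ¬p):
1: no successors, so ◇◇(¬q → q → ¬p) fails. ✗
2: no successors, so ◇◇(¬q → q → ¬p) fails. ✗
3: successors {2, 7}; ◇(¬q → q → ¬p) there: 2:F, 7:T. ✓
5: successors {1, 3}; ◇(¬q → q → ¬p) there: 1:F, 3:T. ✓
6: successors {7}; ◇(¬q → q → ¬p) there: 7:T. ✓
7: successors {1, 6}; ◇(¬q → q → ¬p) there: 1:F, 6:T. ✓
8: successors {7}; ◇(¬q → q → ¬p) there: 7:T. ✓
— 5 worlds.

4 and 5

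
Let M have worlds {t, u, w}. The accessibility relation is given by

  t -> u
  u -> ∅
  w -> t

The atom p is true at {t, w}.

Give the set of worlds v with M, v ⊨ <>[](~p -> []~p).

t: successors {u}; [](~p -> []~p) there: u:T. ✓
u: no successors, so <>[](~p -> []~p) fails. ✗
w: successors {t}; [](~p -> []~p) there: t:T. ✓

{t, w}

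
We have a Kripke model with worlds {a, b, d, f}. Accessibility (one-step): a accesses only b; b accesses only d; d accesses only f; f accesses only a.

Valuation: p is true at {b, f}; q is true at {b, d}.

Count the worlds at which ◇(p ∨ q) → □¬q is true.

2

a: ◇(p ∨ q) is T, □¬q is F. ✗
b: ◇(p ∨ q) is T, □¬q is F. ✗
d: ◇(p ∨ q) is T, □¬q is T. ✓
f: ◇(p ∨ q) is F, □¬q is T. ✓
Satisfying worlds: {d, f}.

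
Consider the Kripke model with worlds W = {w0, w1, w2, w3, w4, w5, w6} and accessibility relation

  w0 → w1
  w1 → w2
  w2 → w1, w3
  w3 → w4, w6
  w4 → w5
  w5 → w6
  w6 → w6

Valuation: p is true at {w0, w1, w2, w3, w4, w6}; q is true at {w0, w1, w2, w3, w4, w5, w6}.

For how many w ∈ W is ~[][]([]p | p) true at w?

w0: [][]([]p | p) is T. ✗
w1: [][]([]p | p) is T. ✗
w2: [][]([]p | p) is T. ✗
w3: [][]([]p | p) is T. ✗
w4: [][]([]p | p) is T. ✗
w5: [][]([]p | p) is T. ✗
w6: [][]([]p | p) is T. ✗
Satisfying worlds: ∅.

0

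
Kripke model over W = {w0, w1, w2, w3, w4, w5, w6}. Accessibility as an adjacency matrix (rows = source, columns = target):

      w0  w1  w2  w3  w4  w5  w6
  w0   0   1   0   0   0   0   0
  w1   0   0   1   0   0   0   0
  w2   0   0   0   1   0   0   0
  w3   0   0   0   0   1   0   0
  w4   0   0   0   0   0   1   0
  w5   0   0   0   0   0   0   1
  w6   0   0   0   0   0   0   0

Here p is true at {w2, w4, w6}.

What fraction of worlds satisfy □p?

4/7

w0: successors {w1}; p there: w1:F. ✗
w1: successors {w2}; p there: w2:T. ✓
w2: successors {w3}; p there: w3:F. ✗
w3: successors {w4}; p there: w4:T. ✓
w4: successors {w5}; p there: w5:F. ✗
w5: successors {w6}; p there: w6:T. ✓
w6: no successors, so □p holds vacuously. ✓
That's 4 of 7 worlds, so 4/7.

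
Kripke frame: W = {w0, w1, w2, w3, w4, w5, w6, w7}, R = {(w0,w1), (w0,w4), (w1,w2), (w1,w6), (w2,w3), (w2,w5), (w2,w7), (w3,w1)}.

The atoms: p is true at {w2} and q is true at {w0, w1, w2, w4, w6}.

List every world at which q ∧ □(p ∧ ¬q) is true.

w0: q is T, □(p ∧ ¬q) is F. ✗
w1: q is T, □(p ∧ ¬q) is F. ✗
w2: q is T, □(p ∧ ¬q) is F. ✗
w3: q is F, □(p ∧ ¬q) is F. ✗
w4: q is T, □(p ∧ ¬q) is T. ✓
w5: q is F, □(p ∧ ¬q) is T. ✗
w6: q is T, □(p ∧ ¬q) is T. ✓
w7: q is F, □(p ∧ ¬q) is T. ✗

{w4, w6}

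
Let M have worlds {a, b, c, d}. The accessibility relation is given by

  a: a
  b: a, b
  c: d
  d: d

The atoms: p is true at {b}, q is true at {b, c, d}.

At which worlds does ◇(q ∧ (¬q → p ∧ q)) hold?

{b, c, d}

a: successors {a}; q ∧ (¬q → p ∧ q) there: a:F. ✗
b: successors {a, b}; q ∧ (¬q → p ∧ q) there: a:F, b:T. ✓
c: successors {d}; q ∧ (¬q → p ∧ q) there: d:T. ✓
d: successors {d}; q ∧ (¬q → p ∧ q) there: d:T. ✓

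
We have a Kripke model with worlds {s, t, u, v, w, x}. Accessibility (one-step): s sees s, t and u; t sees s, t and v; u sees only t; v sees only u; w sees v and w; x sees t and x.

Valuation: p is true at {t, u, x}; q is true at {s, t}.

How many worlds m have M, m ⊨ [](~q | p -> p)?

4

s: successors {s, t, u}; ~q | p -> p there: s:T, t:T, u:T. ✓
t: successors {s, t, v}; ~q | p -> p there: s:T, t:T, v:F. ✗
u: successors {t}; ~q | p -> p there: t:T. ✓
v: successors {u}; ~q | p -> p there: u:T. ✓
w: successors {v, w}; ~q | p -> p there: v:F, w:F. ✗
x: successors {t, x}; ~q | p -> p there: t:T, x:T. ✓
Satisfying worlds: {s, u, v, x}.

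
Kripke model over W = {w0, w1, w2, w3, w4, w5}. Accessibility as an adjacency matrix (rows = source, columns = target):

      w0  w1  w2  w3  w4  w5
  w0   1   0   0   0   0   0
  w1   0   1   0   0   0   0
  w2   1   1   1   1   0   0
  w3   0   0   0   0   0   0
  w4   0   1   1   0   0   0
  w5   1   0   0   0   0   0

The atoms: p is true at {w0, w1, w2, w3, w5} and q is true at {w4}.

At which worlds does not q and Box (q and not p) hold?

w0: not q is T, Box (q and not p) is F. ✗
w1: not q is T, Box (q and not p) is F. ✗
w2: not q is T, Box (q and not p) is F. ✗
w3: not q is T, Box (q and not p) is T. ✓
w4: not q is F, Box (q and not p) is F. ✗
w5: not q is T, Box (q and not p) is F. ✗

{w3}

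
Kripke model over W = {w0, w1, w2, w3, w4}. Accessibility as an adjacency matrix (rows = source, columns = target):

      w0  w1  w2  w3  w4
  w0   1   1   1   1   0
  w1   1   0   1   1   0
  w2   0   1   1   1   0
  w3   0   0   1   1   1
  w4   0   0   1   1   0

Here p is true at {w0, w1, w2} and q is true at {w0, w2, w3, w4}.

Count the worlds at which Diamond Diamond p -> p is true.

3

w0: Diamond Diamond p is T, p is T. ✓
w1: Diamond Diamond p is T, p is T. ✓
w2: Diamond Diamond p is T, p is T. ✓
w3: Diamond Diamond p is T, p is F. ✗
w4: Diamond Diamond p is T, p is F. ✗
Satisfying worlds: {w0, w1, w2}.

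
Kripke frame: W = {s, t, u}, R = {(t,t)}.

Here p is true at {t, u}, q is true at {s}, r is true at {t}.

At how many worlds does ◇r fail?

2

s: no successors, so ◇r fails. ✗
t: successors {t}; r there: t:T. ✓
u: no successors, so ◇r fails. ✗
Satisfying worlds: {t}.
So ◇r fails at the other 2 worlds.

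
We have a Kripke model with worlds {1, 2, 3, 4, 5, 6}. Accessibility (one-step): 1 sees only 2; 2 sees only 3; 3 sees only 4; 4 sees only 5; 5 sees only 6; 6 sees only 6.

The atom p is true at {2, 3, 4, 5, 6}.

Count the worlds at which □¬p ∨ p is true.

1: □¬p is F, p is F. ✗
2: □¬p is F, p is T. ✓
3: □¬p is F, p is T. ✓
4: □¬p is F, p is T. ✓
5: □¬p is F, p is T. ✓
6: □¬p is F, p is T. ✓
Satisfying worlds: {2, 3, 4, 5, 6}.

5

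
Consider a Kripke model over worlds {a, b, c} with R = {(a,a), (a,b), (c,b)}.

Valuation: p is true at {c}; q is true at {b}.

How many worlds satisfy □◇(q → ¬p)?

1

a: successors {a, b}; ◇(q → ¬p) there: a:T, b:F. ✗
b: no successors, so □◇(q → ¬p) holds vacuously. ✓
c: successors {b}; ◇(q → ¬p) there: b:F. ✗
Satisfying worlds: {b}.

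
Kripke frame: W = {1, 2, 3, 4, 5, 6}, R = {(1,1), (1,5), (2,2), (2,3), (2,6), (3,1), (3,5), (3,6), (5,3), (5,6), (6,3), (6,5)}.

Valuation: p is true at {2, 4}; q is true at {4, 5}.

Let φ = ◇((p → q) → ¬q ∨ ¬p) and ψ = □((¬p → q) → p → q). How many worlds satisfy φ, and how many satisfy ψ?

5 and 5

For ◇((p → q) → ¬q ∨ ¬p):
1: successors {1, 5}; (p → q) → ¬q ∨ ¬p there: 1:T, 5:T. ✓
2: successors {2, 3, 6}; (p → q) → ¬q ∨ ¬p there: 2:T, 3:T, 6:T. ✓
3: successors {1, 5, 6}; (p → q) → ¬q ∨ ¬p there: 1:T, 5:T, 6:T. ✓
4: no successors, so ◇((p → q) → ¬q ∨ ¬p) fails. ✗
5: successors {3, 6}; (p → q) → ¬q ∨ ¬p there: 3:T, 6:T. ✓
6: successors {3, 5}; (p → q) → ¬q ∨ ¬p there: 3:T, 5:T. ✓
— 5 worlds.
For □((¬p → q) → p → q):
1: successors {1, 5}; (¬p → q) → p → q there: 1:T, 5:T. ✓
2: successors {2, 3, 6}; (¬p → q) → p → q there: 2:F, 3:T, 6:T. ✗
3: successors {1, 5, 6}; (¬p → q) → p → q there: 1:T, 5:T, 6:T. ✓
4: no successors, so □((¬p → q) → p → q) holds vacuously. ✓
5: successors {3, 6}; (¬p → q) → p → q there: 3:T, 6:T. ✓
6: successors {3, 5}; (¬p → q) → p → q there: 3:T, 5:T. ✓
— 5 worlds.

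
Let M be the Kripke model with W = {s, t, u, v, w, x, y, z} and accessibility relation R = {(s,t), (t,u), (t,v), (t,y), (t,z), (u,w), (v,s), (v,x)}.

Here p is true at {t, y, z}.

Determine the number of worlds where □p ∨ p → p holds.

5

s: □p ∨ p is T, p is F. ✗
t: □p ∨ p is T, p is T. ✓
u: □p ∨ p is F, p is F. ✓
v: □p ∨ p is F, p is F. ✓
w: □p ∨ p is T, p is F. ✗
x: □p ∨ p is T, p is F. ✗
y: □p ∨ p is T, p is T. ✓
z: □p ∨ p is T, p is T. ✓
Satisfying worlds: {t, u, v, y, z}.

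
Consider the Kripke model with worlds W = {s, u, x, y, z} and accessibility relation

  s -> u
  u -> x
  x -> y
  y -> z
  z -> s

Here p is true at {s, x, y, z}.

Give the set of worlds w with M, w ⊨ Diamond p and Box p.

{u, x, y, z}

s: Diamond p is F, Box p is F. ✗
u: Diamond p is T, Box p is T. ✓
x: Diamond p is T, Box p is T. ✓
y: Diamond p is T, Box p is T. ✓
z: Diamond p is T, Box p is T. ✓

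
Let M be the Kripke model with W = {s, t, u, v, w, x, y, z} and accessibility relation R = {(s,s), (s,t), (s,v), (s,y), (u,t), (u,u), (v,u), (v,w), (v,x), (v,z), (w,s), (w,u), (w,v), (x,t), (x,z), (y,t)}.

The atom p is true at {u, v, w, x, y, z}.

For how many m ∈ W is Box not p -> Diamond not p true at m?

s: Box not p is F, Diamond not p is T. ✓
t: Box not p is T, Diamond not p is F. ✗
u: Box not p is F, Diamond not p is T. ✓
v: Box not p is F, Diamond not p is F. ✓
w: Box not p is F, Diamond not p is T. ✓
x: Box not p is F, Diamond not p is T. ✓
y: Box not p is T, Diamond not p is T. ✓
z: Box not p is T, Diamond not p is F. ✗
Satisfying worlds: {s, u, v, w, x, y}.

6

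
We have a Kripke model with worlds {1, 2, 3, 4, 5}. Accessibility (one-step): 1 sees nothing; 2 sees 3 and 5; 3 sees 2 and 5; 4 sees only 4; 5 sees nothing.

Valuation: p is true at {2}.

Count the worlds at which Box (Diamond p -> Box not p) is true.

1: no successors, so Box (Diamond p -> Box not p) holds vacuously. ✓
2: successors {3, 5}; Diamond p -> Box not p there: 3:F, 5:T. ✗
3: successors {2, 5}; Diamond p -> Box not p there: 2:T, 5:T. ✓
4: successors {4}; Diamond p -> Box not p there: 4:T. ✓
5: no successors, so Box (Diamond p -> Box not p) holds vacuously. ✓
Satisfying worlds: {1, 3, 4, 5}.

4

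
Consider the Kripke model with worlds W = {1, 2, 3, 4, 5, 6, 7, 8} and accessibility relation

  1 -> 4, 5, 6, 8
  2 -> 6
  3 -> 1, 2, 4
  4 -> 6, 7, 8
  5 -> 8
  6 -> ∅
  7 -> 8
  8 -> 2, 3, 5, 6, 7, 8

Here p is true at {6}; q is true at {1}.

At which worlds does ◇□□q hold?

1: successors {4, 5, 6, 8}; □□q there: 4:F, 5:F, 6:T, 8:F. ✓
2: successors {6}; □□q there: 6:T. ✓
3: successors {1, 2, 4}; □□q there: 1:F, 2:T, 4:F. ✓
4: successors {6, 7, 8}; □□q there: 6:T, 7:F, 8:F. ✓
5: successors {8}; □□q there: 8:F. ✗
6: no successors, so ◇□□q fails. ✗
7: successors {8}; □□q there: 8:F. ✗
8: successors {2, 3, 5, 6, 7, 8}; □□q there: 2:T, 3:F, 5:F, 6:T, 7:F, 8:F. ✓

{1, 2, 3, 4, 8}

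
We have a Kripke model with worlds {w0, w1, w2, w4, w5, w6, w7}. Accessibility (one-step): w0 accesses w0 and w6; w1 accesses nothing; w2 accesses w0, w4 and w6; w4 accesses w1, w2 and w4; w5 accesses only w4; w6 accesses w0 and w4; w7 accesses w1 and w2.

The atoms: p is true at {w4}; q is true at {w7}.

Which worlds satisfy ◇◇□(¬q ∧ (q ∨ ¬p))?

w0: successors {w0, w6}; ◇□(¬q ∧ (q ∨ ¬p)) there: w0:T, w6:T. ✓
w1: no successors, so ◇◇□(¬q ∧ (q ∨ ¬p)) fails. ✗
w2: successors {w0, w4, w6}; ◇□(¬q ∧ (q ∨ ¬p)) there: w0:T, w4:T, w6:T. ✓
w4: successors {w1, w2, w4}; ◇□(¬q ∧ (q ∨ ¬p)) there: w1:F, w2:T, w4:T. ✓
w5: successors {w4}; ◇□(¬q ∧ (q ∨ ¬p)) there: w4:T. ✓
w6: successors {w0, w4}; ◇□(¬q ∧ (q ∨ ¬p)) there: w0:T, w4:T. ✓
w7: successors {w1, w2}; ◇□(¬q ∧ (q ∨ ¬p)) there: w1:F, w2:T. ✓

{w0, w2, w4, w5, w6, w7}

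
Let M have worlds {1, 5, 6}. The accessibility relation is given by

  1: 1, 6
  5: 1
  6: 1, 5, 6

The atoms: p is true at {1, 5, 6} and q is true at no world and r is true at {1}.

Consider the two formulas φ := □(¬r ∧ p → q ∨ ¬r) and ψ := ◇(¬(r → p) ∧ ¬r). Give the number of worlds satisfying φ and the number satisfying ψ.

3 and 0

For □(¬r ∧ p → q ∨ ¬r):
1: successors {1, 6}; ¬r ∧ p → q ∨ ¬r there: 1:T, 6:T. ✓
5: successors {1}; ¬r ∧ p → q ∨ ¬r there: 1:T. ✓
6: successors {1, 5, 6}; ¬r ∧ p → q ∨ ¬r there: 1:T, 5:T, 6:T. ✓
— 3 worlds.
For ◇(¬(r → p) ∧ ¬r):
1: successors {1, 6}; ¬(r → p) ∧ ¬r there: 1:F, 6:F. ✗
5: successors {1}; ¬(r → p) ∧ ¬r there: 1:F. ✗
6: successors {1, 5, 6}; ¬(r → p) ∧ ¬r there: 1:F, 5:F, 6:F. ✗
— 0 worlds.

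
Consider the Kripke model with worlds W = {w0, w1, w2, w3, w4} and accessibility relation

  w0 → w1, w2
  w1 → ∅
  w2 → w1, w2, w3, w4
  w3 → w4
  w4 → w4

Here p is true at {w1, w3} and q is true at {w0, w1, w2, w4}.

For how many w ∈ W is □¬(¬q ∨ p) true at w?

w0: successors {w1, w2}; ¬(¬q ∨ p) there: w1:F, w2:T. ✗
w1: no successors, so □¬(¬q ∨ p) holds vacuously. ✓
w2: successors {w1, w2, w3, w4}; ¬(¬q ∨ p) there: w1:F, w2:T, w3:F, w4:T. ✗
w3: successors {w4}; ¬(¬q ∨ p) there: w4:T. ✓
w4: successors {w4}; ¬(¬q ∨ p) there: w4:T. ✓
Satisfying worlds: {w1, w3, w4}.

3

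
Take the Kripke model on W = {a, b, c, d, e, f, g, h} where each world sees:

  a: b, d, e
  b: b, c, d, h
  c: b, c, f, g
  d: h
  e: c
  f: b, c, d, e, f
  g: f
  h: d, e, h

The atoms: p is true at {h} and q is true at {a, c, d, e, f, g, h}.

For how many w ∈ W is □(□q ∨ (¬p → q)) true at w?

a: successors {b, d, e}; □q ∨ (¬p → q) there: b:F, d:T, e:T. ✗
b: successors {b, c, d, h}; □q ∨ (¬p → q) there: b:F, c:T, d:T, h:T. ✗
c: successors {b, c, f, g}; □q ∨ (¬p → q) there: b:F, c:T, f:T, g:T. ✗
d: successors {h}; □q ∨ (¬p → q) there: h:T. ✓
e: successors {c}; □q ∨ (¬p → q) there: c:T. ✓
f: successors {b, c, d, e, f}; □q ∨ (¬p → q) there: b:F, c:T, d:T, e:T, f:T. ✗
g: successors {f}; □q ∨ (¬p → q) there: f:T. ✓
h: successors {d, e, h}; □q ∨ (¬p → q) there: d:T, e:T, h:T. ✓
Satisfying worlds: {d, e, g, h}.

4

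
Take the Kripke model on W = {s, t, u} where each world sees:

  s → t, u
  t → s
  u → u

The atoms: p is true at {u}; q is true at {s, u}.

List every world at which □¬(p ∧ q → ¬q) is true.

{u}

s: successors {t, u}; ¬(p ∧ q → ¬q) there: t:F, u:T. ✗
t: successors {s}; ¬(p ∧ q → ¬q) there: s:F. ✗
u: successors {u}; ¬(p ∧ q → ¬q) there: u:T. ✓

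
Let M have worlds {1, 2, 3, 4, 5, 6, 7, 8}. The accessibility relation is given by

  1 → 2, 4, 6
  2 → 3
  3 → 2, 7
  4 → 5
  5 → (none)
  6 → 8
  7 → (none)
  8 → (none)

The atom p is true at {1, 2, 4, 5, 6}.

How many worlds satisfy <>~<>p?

1: successors {2, 4, 6}; ~<>p there: 2:T, 4:F, 6:T. ✓
2: successors {3}; ~<>p there: 3:F. ✗
3: successors {2, 7}; ~<>p there: 2:T, 7:T. ✓
4: successors {5}; ~<>p there: 5:T. ✓
5: no successors, so <>~<>p fails. ✗
6: successors {8}; ~<>p there: 8:T. ✓
7: no successors, so <>~<>p fails. ✗
8: no successors, so <>~<>p fails. ✗
Satisfying worlds: {1, 3, 4, 6}.

4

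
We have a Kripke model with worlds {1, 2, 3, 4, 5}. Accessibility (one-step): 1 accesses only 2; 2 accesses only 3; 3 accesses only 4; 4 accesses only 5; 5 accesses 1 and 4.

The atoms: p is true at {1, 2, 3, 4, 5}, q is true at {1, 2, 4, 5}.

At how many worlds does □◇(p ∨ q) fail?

0

1: successors {2}; ◇(p ∨ q) there: 2:T. ✓
2: successors {3}; ◇(p ∨ q) there: 3:T. ✓
3: successors {4}; ◇(p ∨ q) there: 4:T. ✓
4: successors {5}; ◇(p ∨ q) there: 5:T. ✓
5: successors {1, 4}; ◇(p ∨ q) there: 1:T, 4:T. ✓
Satisfying worlds: {1, 2, 3, 4, 5}.
So □◇(p ∨ q) fails at the other 0 worlds.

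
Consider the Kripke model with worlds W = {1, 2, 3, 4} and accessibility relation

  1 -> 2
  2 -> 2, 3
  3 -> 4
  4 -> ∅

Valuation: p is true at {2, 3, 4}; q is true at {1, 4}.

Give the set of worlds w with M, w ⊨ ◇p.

1: successors {2}; p there: 2:T. ✓
2: successors {2, 3}; p there: 2:T, 3:T. ✓
3: successors {4}; p there: 4:T. ✓
4: no successors, so ◇p fails. ✗

{1, 2, 3}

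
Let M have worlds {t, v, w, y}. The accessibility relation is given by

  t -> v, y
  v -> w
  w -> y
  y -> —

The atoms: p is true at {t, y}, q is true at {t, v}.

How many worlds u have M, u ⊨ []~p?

t: successors {v, y}; ~p there: v:T, y:F. ✗
v: successors {w}; ~p there: w:T. ✓
w: successors {y}; ~p there: y:F. ✗
y: no successors, so []~p holds vacuously. ✓
Satisfying worlds: {v, y}.

2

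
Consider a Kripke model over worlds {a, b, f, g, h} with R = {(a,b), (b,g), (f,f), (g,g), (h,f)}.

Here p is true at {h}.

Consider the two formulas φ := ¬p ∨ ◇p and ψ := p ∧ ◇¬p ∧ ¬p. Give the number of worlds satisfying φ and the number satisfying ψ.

4 and 0

For ¬p ∨ ◇p:
a: ¬p is T, ◇p is F. ✓
b: ¬p is T, ◇p is F. ✓
f: ¬p is T, ◇p is F. ✓
g: ¬p is T, ◇p is F. ✓
h: ¬p is F, ◇p is F. ✗
— 4 worlds.
For p ∧ ◇¬p ∧ ¬p:
a: p is F, ◇¬p ∧ ¬p is T. ✗
b: p is F, ◇¬p ∧ ¬p is T. ✗
f: p is F, ◇¬p ∧ ¬p is T. ✗
g: p is F, ◇¬p ∧ ¬p is T. ✗
h: p is T, ◇¬p ∧ ¬p is F. ✗
— 0 worlds.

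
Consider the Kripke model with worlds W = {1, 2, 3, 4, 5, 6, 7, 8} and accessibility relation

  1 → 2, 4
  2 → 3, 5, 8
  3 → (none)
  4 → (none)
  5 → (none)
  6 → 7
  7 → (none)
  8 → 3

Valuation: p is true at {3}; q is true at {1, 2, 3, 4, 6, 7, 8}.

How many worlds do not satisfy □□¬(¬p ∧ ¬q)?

1: successors {2, 4}; □¬(¬p ∧ ¬q) there: 2:F, 4:T. ✗
2: successors {3, 5, 8}; □¬(¬p ∧ ¬q) there: 3:T, 5:T, 8:T. ✓
3: no successors, so □□¬(¬p ∧ ¬q) holds vacuously. ✓
4: no successors, so □□¬(¬p ∧ ¬q) holds vacuously. ✓
5: no successors, so □□¬(¬p ∧ ¬q) holds vacuously. ✓
6: successors {7}; □¬(¬p ∧ ¬q) there: 7:T. ✓
7: no successors, so □□¬(¬p ∧ ¬q) holds vacuously. ✓
8: successors {3}; □¬(¬p ∧ ¬q) there: 3:T. ✓
Satisfying worlds: {2, 3, 4, 5, 6, 7, 8}.
So □□¬(¬p ∧ ¬q) fails at the other 1 world.

1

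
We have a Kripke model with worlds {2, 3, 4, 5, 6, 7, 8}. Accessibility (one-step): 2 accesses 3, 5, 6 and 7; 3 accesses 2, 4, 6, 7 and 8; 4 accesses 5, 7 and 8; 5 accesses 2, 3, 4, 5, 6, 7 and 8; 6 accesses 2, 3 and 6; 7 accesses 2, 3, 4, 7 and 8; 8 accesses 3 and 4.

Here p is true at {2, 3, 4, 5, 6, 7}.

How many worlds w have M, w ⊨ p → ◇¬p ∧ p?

5

2: p is T, ◇¬p ∧ p is F. ✗
3: p is T, ◇¬p ∧ p is T. ✓
4: p is T, ◇¬p ∧ p is T. ✓
5: p is T, ◇¬p ∧ p is T. ✓
6: p is T, ◇¬p ∧ p is F. ✗
7: p is T, ◇¬p ∧ p is T. ✓
8: p is F, ◇¬p ∧ p is F. ✓
Satisfying worlds: {3, 4, 5, 7, 8}.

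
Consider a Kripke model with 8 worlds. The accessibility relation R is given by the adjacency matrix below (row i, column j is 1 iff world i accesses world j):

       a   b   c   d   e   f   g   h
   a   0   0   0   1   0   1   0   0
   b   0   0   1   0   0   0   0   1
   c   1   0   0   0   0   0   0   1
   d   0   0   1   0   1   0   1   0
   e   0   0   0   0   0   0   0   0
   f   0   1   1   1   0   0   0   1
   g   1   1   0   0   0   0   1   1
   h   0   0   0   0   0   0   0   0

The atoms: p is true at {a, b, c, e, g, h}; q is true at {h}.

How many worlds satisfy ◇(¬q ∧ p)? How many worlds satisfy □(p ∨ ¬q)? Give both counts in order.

For ◇(¬q ∧ p):
a: successors {d, f}; ¬q ∧ p there: d:F, f:F. ✗
b: successors {c, h}; ¬q ∧ p there: c:T, h:F. ✓
c: successors {a, h}; ¬q ∧ p there: a:T, h:F. ✓
d: successors {c, e, g}; ¬q ∧ p there: c:T, e:T, g:T. ✓
e: no successors, so ◇(¬q ∧ p) fails. ✗
f: successors {b, c, d, h}; ¬q ∧ p there: b:T, c:T, d:F, h:F. ✓
g: successors {a, b, g, h}; ¬q ∧ p there: a:T, b:T, g:T, h:F. ✓
h: no successors, so ◇(¬q ∧ p) fails. ✗
— 5 worlds.
For □(p ∨ ¬q):
a: successors {d, f}; p ∨ ¬q there: d:T, f:T. ✓
b: successors {c, h}; p ∨ ¬q there: c:T, h:T. ✓
c: successors {a, h}; p ∨ ¬q there: a:T, h:T. ✓
d: successors {c, e, g}; p ∨ ¬q there: c:T, e:T, g:T. ✓
e: no successors, so □(p ∨ ¬q) holds vacuously. ✓
f: successors {b, c, d, h}; p ∨ ¬q there: b:T, c:T, d:T, h:T. ✓
g: successors {a, b, g, h}; p ∨ ¬q there: a:T, b:T, g:T, h:T. ✓
h: no successors, so □(p ∨ ¬q) holds vacuously. ✓
— 8 worlds.

5 and 8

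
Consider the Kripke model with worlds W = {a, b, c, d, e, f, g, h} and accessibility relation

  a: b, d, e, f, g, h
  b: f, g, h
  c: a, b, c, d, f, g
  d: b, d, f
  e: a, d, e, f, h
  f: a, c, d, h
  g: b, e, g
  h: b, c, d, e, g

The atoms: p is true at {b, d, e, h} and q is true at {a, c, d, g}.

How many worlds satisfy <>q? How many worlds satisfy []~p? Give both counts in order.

8 and 0

For <>q:
a: successors {b, d, e, f, g, h}; q there: b:F, d:T, e:F, f:F, g:T, h:F. ✓
b: successors {f, g, h}; q there: f:F, g:T, h:F. ✓
c: successors {a, b, c, d, f, g}; q there: a:T, b:F, c:T, d:T, f:F, g:T. ✓
d: successors {b, d, f}; q there: b:F, d:T, f:F. ✓
e: successors {a, d, e, f, h}; q there: a:T, d:T, e:F, f:F, h:F. ✓
f: successors {a, c, d, h}; q there: a:T, c:T, d:T, h:F. ✓
g: successors {b, e, g}; q there: b:F, e:F, g:T. ✓
h: successors {b, c, d, e, g}; q there: b:F, c:T, d:T, e:F, g:T. ✓
— 8 worlds.
For []~p:
a: successors {b, d, e, f, g, h}; ~p there: b:F, d:F, e:F, f:T, g:T, h:F. ✗
b: successors {f, g, h}; ~p there: f:T, g:T, h:F. ✗
c: successors {a, b, c, d, f, g}; ~p there: a:T, b:F, c:T, d:F, f:T, g:T. ✗
d: successors {b, d, f}; ~p there: b:F, d:F, f:T. ✗
e: successors {a, d, e, f, h}; ~p there: a:T, d:F, e:F, f:T, h:F. ✗
f: successors {a, c, d, h}; ~p there: a:T, c:T, d:F, h:F. ✗
g: successors {b, e, g}; ~p there: b:F, e:F, g:T. ✗
h: successors {b, c, d, e, g}; ~p there: b:F, c:T, d:F, e:F, g:T. ✗
— 0 worlds.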